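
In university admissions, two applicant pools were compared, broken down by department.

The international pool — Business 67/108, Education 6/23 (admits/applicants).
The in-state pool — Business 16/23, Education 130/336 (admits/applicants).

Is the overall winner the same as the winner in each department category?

No

Business: the international pool 67/108 = 62.0%, the in-state pool 16/23 = 69.6% → the in-state pool
Education: the international pool 6/23 = 26.1%, the in-state pool 130/336 = 38.7% → the in-state pool
Overall: the international pool 73/131 = 55.7%, the in-state pool 146/359 = 40.7% → the international pool
The in-state pool wins each department group but the international pool wins overall — the comparison reverses. The in-state pool's applicants skew toward Education, which has a lower base rate.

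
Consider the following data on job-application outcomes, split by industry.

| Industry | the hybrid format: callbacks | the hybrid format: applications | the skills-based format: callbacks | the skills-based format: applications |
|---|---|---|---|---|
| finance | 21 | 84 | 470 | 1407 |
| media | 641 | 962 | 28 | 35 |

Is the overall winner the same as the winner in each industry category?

No

Finance: the hybrid format 21/84 = 25.0%, the skills-based format 470/1407 = 33.4% → the skills-based format
Media: the hybrid format 641/962 = 66.6%, the skills-based format 28/35 = 80.0% → the skills-based format
Overall: the hybrid format 662/1046 = 63.3%, the skills-based format 498/1442 = 34.5% → the hybrid format
The skills-based format wins each industry group but the hybrid format wins overall — the comparison reverses. The skills-based format's applications skew toward finance, which has a lower base rate.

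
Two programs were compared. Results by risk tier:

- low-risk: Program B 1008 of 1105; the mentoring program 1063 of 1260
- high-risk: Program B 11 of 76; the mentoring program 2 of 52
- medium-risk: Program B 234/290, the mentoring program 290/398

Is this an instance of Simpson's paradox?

No

Low-risk: Program B 1008/1105 = 91.2%, the mentoring program 1063/1260 = 84.4% → Program B
High-risk: Program B 11/76 = 14.5%, the mentoring program 2/52 = 3.8% → Program B
Medium-risk: Program B 234/290 = 80.7%, the mentoring program 290/398 = 72.9% → Program B
Overall: Program B 1253/1471 = 85.2%, the mentoring program 1355/1710 = 79.2% → Program B
Program B wins overall and in every risk group — no reversal.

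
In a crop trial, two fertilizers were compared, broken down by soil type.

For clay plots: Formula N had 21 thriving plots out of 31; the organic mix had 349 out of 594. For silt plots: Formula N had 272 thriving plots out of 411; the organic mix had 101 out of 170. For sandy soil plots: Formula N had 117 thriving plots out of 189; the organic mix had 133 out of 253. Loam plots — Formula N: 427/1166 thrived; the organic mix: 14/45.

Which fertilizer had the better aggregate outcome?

the organic mix

Clay: Formula N 21/31 = 67.7%, the organic mix 349/594 = 58.8% → Formula N
Silt: Formula N 272/411 = 66.2%, the organic mix 101/170 = 59.4% → Formula N
Sandy soil: Formula N 117/189 = 61.9%, the organic mix 133/253 = 52.6% → Formula N
Loam: Formula N 427/1166 = 36.6%, the organic mix 14/45 = 31.1% → Formula N
Overall: Formula N 837/1797 = 46.6%, the organic mix 597/1062 = 56.2% → the organic mix
(Formula N wins every soil group but the organic mix wins overall — Formula N's plots skew toward the low-rate loam group.)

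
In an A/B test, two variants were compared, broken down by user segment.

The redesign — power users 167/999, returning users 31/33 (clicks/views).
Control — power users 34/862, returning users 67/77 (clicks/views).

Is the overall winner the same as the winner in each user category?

Power users: the redesign 167/999 = 16.7%, Control 34/862 = 3.9% → the redesign
Returning users: the redesign 31/33 = 93.9%, Control 67/77 = 87.0% → the redesign
Overall: the redesign 198/1032 = 19.2%, Control 101/939 = 10.8% → the redesign
The redesign wins overall and in every user group — no reversal.

Yes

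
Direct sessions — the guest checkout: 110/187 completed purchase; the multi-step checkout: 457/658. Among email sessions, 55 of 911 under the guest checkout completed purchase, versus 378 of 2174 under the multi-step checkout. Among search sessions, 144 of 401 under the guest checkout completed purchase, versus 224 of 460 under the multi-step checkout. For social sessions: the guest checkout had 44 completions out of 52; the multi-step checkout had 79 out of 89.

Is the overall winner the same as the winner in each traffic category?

Yes

Direct: the guest checkout 110/187 = 58.8%, the multi-step checkout 457/658 = 69.5% → the multi-step checkout
Email: the guest checkout 55/911 = 6.0%, the multi-step checkout 378/2174 = 17.4% → the multi-step checkout
Search: the guest checkout 144/401 = 35.9%, the multi-step checkout 224/460 = 48.7% → the multi-step checkout
Social: the guest checkout 44/52 = 84.6%, the multi-step checkout 79/89 = 88.8% → the multi-step checkout
Overall: the guest checkout 353/1551 = 22.8%, the multi-step checkout 1138/3381 = 33.7% → the multi-step checkout
The multi-step checkout wins overall and in every traffic group — no reversal.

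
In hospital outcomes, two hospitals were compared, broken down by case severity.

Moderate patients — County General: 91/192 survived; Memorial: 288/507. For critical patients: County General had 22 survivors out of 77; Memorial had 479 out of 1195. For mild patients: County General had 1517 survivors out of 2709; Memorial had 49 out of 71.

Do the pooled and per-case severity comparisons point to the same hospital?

Moderate: County General 91/192 = 47.4%, Memorial 288/507 = 56.8% → Memorial
Critical: County General 22/77 = 28.6%, Memorial 479/1195 = 40.1% → Memorial
Mild: County General 1517/2709 = 56.0%, Memorial 49/71 = 69.0% → Memorial
Overall: County General 1630/2978 = 54.7%, Memorial 816/1773 = 46.0% → County General
Memorial wins each case group but County General wins overall — the comparison reverses. Memorial's patients skew toward critical, which has a lower base rate.

No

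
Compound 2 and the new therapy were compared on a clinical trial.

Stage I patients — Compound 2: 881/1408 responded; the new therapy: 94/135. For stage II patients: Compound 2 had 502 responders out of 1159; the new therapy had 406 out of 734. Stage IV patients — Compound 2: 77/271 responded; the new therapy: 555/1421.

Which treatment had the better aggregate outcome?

Compound 2

Stage I: Compound 2 881/1408 = 62.6%, the new therapy 94/135 = 69.6% → the new therapy
Stage II: Compound 2 502/1159 = 43.3%, the new therapy 406/734 = 55.3% → the new therapy
Stage IV: Compound 2 77/271 = 28.4%, the new therapy 555/1421 = 39.1% → the new therapy
Overall: Compound 2 1460/2838 = 51.4%, the new therapy 1055/2290 = 46.1% → Compound 2
(The new therapy wins every disease group but Compound 2 wins overall — the new therapy's patients skew toward the low-rate stage IV group.)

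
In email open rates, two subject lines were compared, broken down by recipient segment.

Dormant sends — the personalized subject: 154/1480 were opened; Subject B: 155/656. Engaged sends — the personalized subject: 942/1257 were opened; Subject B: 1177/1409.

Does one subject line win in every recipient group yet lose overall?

Dormant: the personalized subject 154/1480 = 10.4%, Subject B 155/656 = 23.6% → Subject B
Engaged: the personalized subject 942/1257 = 74.9%, Subject B 1177/1409 = 83.5% → Subject B
Overall: the personalized subject 1096/2737 = 40.0%, Subject B 1332/2065 = 64.5% → Subject B
Subject B wins overall and in every recipient group — no reversal.

No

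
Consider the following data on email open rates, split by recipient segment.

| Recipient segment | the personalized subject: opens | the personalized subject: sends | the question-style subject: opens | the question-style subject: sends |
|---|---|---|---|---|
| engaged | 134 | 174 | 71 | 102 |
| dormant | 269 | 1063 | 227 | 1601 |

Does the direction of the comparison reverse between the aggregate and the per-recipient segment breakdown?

Engaged: the personalized subject 134/174 = 77.0%, the question-style subject 71/102 = 69.6% → the personalized subject
Dormant: the personalized subject 269/1063 = 25.3%, the question-style subject 227/1601 = 14.2% → the personalized subject
Overall: the personalized subject 403/1237 = 32.6%, the question-style subject 298/1703 = 17.5% → the personalized subject
The personalized subject wins overall and in every recipient group — no reversal.

No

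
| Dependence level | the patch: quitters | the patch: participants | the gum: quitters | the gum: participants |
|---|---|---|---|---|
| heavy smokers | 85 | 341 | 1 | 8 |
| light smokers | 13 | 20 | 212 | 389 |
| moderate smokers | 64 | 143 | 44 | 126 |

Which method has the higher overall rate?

the gum

Heavy smokers: the patch 85/341 = 24.9%, the gum 1/8 = 12.5% → the patch
Light smokers: the patch 13/20 = 65.0%, the gum 212/389 = 54.5% → the patch
Moderate smokers: the patch 64/143 = 44.8%, the gum 44/126 = 34.9% → the patch
Overall: the patch 162/504 = 32.1%, the gum 257/523 = 49.1% → the gum
(The patch wins every dependence group but the gum wins overall — the patch's participants skew toward the low-rate heavy smokers group.)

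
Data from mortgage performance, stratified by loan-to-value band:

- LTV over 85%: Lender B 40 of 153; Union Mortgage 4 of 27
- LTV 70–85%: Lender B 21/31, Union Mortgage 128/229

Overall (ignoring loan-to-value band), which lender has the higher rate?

Union Mortgage

LTV over 85%: Lender B 40/153 = 26.1%, Union Mortgage 4/27 = 14.8% → Lender B
LTV 70–85%: Lender B 21/31 = 67.7%, Union Mortgage 128/229 = 55.9% → Lender B
Overall: Lender B 61/184 = 33.2%, Union Mortgage 132/256 = 51.6% → Union Mortgage
(Lender B wins every loan-to-value group but Union Mortgage wins overall — Lender B's loans skew toward the low-rate LTV over 85% group.)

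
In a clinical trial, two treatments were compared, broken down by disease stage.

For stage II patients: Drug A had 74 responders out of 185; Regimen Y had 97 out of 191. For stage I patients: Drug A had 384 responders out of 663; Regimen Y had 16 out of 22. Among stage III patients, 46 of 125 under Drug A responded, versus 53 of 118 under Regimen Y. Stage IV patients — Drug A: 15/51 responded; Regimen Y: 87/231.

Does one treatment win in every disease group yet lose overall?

Yes

Stage II: Drug A 74/185 = 40.0%, Regimen Y 97/191 = 50.8% → Regimen Y
Stage I: Drug A 384/663 = 57.9%, Regimen Y 16/22 = 72.7% → Regimen Y
Stage III: Drug A 46/125 = 36.8%, Regimen Y 53/118 = 44.9% → Regimen Y
Stage IV: Drug A 15/51 = 29.4%, Regimen Y 87/231 = 37.7% → Regimen Y
Overall: Drug A 519/1024 = 50.7%, Regimen Y 253/562 = 45.0% → Drug A
Regimen Y wins each disease group but Drug A wins overall — the comparison reverses. Regimen Y's patients skew toward stage IV, which has a lower base rate.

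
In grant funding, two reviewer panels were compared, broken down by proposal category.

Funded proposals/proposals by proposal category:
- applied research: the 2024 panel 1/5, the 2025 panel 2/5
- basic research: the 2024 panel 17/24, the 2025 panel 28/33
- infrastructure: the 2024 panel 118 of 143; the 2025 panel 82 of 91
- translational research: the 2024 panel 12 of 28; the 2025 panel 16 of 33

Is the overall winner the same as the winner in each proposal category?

Yes

Applied research: the 2024 panel 1/5 = 20.0%, the 2025 panel 2/5 = 40.0% → the 2025 panel
Basic research: the 2024 panel 17/24 = 70.8%, the 2025 panel 28/33 = 84.8% → the 2025 panel
Infrastructure: the 2024 panel 118/143 = 82.5%, the 2025 panel 82/91 = 90.1% → the 2025 panel
Translational research: the 2024 panel 12/28 = 42.9%, the 2025 panel 16/33 = 48.5% → the 2025 panel
Overall: the 2024 panel 148/200 = 74.0%, the 2025 panel 128/162 = 79.0% → the 2025 panel
The 2025 panel wins overall and in every proposal group — no reversal.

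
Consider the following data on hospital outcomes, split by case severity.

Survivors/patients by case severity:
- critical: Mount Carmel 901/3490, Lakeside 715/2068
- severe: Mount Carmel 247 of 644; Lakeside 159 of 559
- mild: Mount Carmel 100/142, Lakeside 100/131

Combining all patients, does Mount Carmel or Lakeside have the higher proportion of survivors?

Lakeside

Critical: Mount Carmel 901/3490 = 25.8%, Lakeside 715/2068 = 34.6% → Lakeside
Severe: Mount Carmel 247/644 = 38.4%, Lakeside 159/559 = 28.4% → Mount Carmel
Mild: Mount Carmel 100/142 = 70.4%, Lakeside 100/131 = 76.3% → Lakeside
Overall: Mount Carmel 1248/4276 = 29.2%, Lakeside 974/2758 = 35.3% → Lakeside
(Neither sweeps every case group, but Lakeside has the higher pooled rate.)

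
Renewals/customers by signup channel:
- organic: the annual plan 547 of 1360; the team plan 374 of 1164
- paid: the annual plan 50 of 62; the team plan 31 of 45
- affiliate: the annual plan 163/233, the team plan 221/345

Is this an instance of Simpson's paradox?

Organic: the annual plan 547/1360 = 40.2%, the team plan 374/1164 = 32.1% → the annual plan
Paid: the annual plan 50/62 = 80.6%, the team plan 31/45 = 68.9% → the annual plan
Affiliate: the annual plan 163/233 = 70.0%, the team plan 221/345 = 64.1% → the annual plan
Overall: the annual plan 760/1655 = 45.9%, the team plan 626/1554 = 40.3% → the annual plan
The annual plan wins overall and in every signup group — no reversal.

No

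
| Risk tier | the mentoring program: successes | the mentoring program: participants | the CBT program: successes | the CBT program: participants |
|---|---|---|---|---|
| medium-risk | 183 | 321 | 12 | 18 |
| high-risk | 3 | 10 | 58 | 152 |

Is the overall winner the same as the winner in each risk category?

No

Medium-risk: the mentoring program 183/321 = 57.0%, the CBT program 12/18 = 66.7% → the CBT program
High-risk: the mentoring program 3/10 = 30.0%, the CBT program 58/152 = 38.2% → the CBT program
Overall: the mentoring program 186/331 = 56.2%, the CBT program 70/170 = 41.2% → the mentoring program
The CBT program wins each risk group but the mentoring program wins overall — the comparison reverses. The CBT program's participants skew toward high-risk, which has a lower base rate.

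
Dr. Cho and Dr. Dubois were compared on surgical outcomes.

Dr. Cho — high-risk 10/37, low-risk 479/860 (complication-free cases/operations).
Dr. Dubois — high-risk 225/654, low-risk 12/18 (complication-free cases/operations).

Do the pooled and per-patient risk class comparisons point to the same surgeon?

High-risk: Dr. Cho 10/37 = 27.0%, Dr. Dubois 225/654 = 34.4% → Dr. Dubois
Low-risk: Dr. Cho 479/860 = 55.7%, Dr. Dubois 12/18 = 66.7% → Dr. Dubois
Overall: Dr. Cho 489/897 = 54.5%, Dr. Dubois 237/672 = 35.3% → Dr. Cho
Dr. Dubois wins each patient risk group but Dr. Cho wins overall — the comparison reverses. Dr. Dubois's operations skew toward high-risk, which has a lower base rate.

No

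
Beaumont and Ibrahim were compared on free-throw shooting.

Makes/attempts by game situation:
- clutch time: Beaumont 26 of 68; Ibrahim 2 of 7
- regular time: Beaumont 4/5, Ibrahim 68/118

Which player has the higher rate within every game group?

Clutch time: Beaumont 26/68 = 38.2%, Ibrahim 2/7 = 28.6% → Beaumont
Regular time: Beaumont 4/5 = 80.0%, Ibrahim 68/118 = 57.6% → Beaumont
Beaumont has the higher rate in both groups.

Beaumont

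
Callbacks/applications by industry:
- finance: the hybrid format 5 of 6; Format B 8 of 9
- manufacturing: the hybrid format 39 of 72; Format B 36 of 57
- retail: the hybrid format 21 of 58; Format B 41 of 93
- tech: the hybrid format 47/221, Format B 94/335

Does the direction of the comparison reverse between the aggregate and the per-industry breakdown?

No

Finance: the hybrid format 5/6 = 83.3%, Format B 8/9 = 88.9% → Format B
Manufacturing: the hybrid format 39/72 = 54.2%, Format B 36/57 = 63.2% → Format B
Retail: the hybrid format 21/58 = 36.2%, Format B 41/93 = 44.1% → Format B
Tech: the hybrid format 47/221 = 21.3%, Format B 94/335 = 28.1% → Format B
Overall: the hybrid format 112/357 = 31.4%, Format B 179/494 = 36.2% → Format B
Format B wins overall and in every industry group — no reversal.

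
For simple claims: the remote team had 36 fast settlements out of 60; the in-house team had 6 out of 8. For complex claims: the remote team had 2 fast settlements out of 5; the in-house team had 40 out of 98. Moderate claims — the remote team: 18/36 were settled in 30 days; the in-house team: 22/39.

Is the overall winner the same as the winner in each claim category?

No

Simple: the remote team 36/60 = 60.0%, the in-house team 6/8 = 75.0% → the in-house team
Complex: the remote team 2/5 = 40.0%, the in-house team 40/98 = 40.8% → the in-house team
Moderate: the remote team 18/36 = 50.0%, the in-house team 22/39 = 56.4% → the in-house team
Overall: the remote team 56/101 = 55.4%, the in-house team 68/145 = 46.9% → the remote team
The in-house team wins each claim group but the remote team wins overall — the comparison reverses. The in-house team's claims skew toward complex, which has a lower base rate.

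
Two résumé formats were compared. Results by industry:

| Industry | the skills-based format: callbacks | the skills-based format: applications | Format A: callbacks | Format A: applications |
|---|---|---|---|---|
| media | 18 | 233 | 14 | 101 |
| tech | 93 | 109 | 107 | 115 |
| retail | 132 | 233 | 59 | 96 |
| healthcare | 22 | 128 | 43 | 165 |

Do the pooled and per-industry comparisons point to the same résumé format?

Yes

Media: the skills-based format 18/233 = 7.7%, Format A 14/101 = 13.9% → Format A
Tech: the skills-based format 93/109 = 85.3%, Format A 107/115 = 93.0% → Format A
Retail: the skills-based format 132/233 = 56.7%, Format A 59/96 = 61.5% → Format A
Healthcare: the skills-based format 22/128 = 17.2%, Format A 43/165 = 26.1% → Format A
Overall: the skills-based format 265/703 = 37.7%, Format A 223/477 = 46.8% → Format A
Format A wins overall and in every industry group — no reversal.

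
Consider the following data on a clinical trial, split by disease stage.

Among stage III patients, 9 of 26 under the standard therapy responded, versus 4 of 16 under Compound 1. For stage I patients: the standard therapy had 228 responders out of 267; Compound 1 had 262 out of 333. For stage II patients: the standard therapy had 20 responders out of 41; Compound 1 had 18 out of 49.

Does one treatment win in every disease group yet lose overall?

No

Stage III: the standard therapy 9/26 = 34.6%, Compound 1 4/16 = 25.0% → the standard therapy
Stage I: the standard therapy 228/267 = 85.4%, Compound 1 262/333 = 78.7% → the standard therapy
Stage II: the standard therapy 20/41 = 48.8%, Compound 1 18/49 = 36.7% → the standard therapy
Overall: the standard therapy 257/334 = 76.9%, Compound 1 284/398 = 71.4% → the standard therapy
The standard therapy wins overall and in every disease group — no reversal.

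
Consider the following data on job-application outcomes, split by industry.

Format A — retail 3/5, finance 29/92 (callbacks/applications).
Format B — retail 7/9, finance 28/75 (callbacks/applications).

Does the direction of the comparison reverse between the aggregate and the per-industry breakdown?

Retail: Format A 3/5 = 60.0%, Format B 7/9 = 77.8% → Format B
Finance: Format A 29/92 = 31.5%, Format B 28/75 = 37.3% → Format B
Overall: Format A 32/97 = 33.0%, Format B 35/84 = 41.7% → Format B
Format B wins overall and in every industry group — no reversal.

No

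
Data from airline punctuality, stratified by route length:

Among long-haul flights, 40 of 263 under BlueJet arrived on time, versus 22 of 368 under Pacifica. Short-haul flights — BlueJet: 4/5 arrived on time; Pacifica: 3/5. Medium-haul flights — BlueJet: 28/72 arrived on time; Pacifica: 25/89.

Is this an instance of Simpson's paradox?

No

Long-haul: BlueJet 40/263 = 15.2%, Pacifica 22/368 = 6.0% → BlueJet
Short-haul: BlueJet 4/5 = 80.0%, Pacifica 3/5 = 60.0% → BlueJet
Medium-haul: BlueJet 28/72 = 38.9%, Pacifica 25/89 = 28.1% → BlueJet
Overall: BlueJet 72/340 = 21.2%, Pacifica 50/462 = 10.8% → BlueJet
BlueJet wins overall and in every route group — no reversal.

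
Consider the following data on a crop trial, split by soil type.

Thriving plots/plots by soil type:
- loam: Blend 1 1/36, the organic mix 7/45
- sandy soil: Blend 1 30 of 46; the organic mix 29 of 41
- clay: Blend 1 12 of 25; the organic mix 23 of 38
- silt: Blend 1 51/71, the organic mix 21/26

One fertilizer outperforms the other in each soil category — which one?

Loam: Blend 1 1/36 = 2.8%, the organic mix 7/45 = 15.6% → the organic mix
Sandy soil: Blend 1 30/46 = 65.2%, the organic mix 29/41 = 70.7% → the organic mix
Clay: Blend 1 12/25 = 48.0%, the organic mix 23/38 = 60.5% → the organic mix
Silt: Blend 1 51/71 = 71.8%, the organic mix 21/26 = 80.8% → the organic mix
The organic mix has the higher rate in all 4 groups.

the organic mix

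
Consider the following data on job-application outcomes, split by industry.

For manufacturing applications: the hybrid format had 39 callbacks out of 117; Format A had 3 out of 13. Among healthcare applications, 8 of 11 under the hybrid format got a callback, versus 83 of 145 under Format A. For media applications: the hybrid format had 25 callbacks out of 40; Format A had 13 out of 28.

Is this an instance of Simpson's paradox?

Yes

Manufacturing: the hybrid format 39/117 = 33.3%, Format A 3/13 = 23.1% → the hybrid format
Healthcare: the hybrid format 8/11 = 72.7%, Format A 83/145 = 57.2% → the hybrid format
Media: the hybrid format 25/40 = 62.5%, Format A 13/28 = 46.4% → the hybrid format
Overall: the hybrid format 72/168 = 42.9%, Format A 99/186 = 53.2% → Format A
The hybrid format wins each industry group but Format A wins overall — the comparison reverses. The hybrid format's applications skew toward manufacturing, which has a lower base rate.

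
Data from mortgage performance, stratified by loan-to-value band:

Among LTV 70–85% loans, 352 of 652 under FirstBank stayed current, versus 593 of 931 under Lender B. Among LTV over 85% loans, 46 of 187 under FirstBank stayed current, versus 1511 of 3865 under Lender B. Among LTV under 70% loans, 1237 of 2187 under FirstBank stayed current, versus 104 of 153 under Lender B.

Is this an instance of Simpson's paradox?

Yes

LTV 70–85%: FirstBank 352/652 = 54.0%, Lender B 593/931 = 63.7% → Lender B
LTV over 85%: FirstBank 46/187 = 24.6%, Lender B 1511/3865 = 39.1% → Lender B
LTV under 70%: FirstBank 1237/2187 = 56.6%, Lender B 104/153 = 68.0% → Lender B
Overall: FirstBank 1635/3026 = 54.0%, Lender B 2208/4949 = 44.6% → FirstBank
Lender B wins each loan-to-value group but FirstBank wins overall — the comparison reverses. Lender B's loans skew toward LTV over 85%, which has a lower base rate.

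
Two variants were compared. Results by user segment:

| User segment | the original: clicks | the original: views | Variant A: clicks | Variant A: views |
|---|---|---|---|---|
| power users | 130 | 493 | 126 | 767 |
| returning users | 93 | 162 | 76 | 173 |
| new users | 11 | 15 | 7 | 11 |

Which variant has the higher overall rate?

Power users: the original 130/493 = 26.4%, Variant A 126/767 = 16.4% → the original
Returning users: the original 93/162 = 57.4%, Variant A 76/173 = 43.9% → the original
New users: the original 11/15 = 73.3%, Variant A 7/11 = 63.6% → the original
Overall: the original 234/670 = 34.9%, Variant A 209/951 = 22.0% → the original

the original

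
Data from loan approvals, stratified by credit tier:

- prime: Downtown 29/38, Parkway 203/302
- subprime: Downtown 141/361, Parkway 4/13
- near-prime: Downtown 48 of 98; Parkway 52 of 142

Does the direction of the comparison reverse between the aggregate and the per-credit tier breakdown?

Yes

Prime: Downtown 29/38 = 76.3%, Parkway 203/302 = 67.2% → Downtown
Subprime: Downtown 141/361 = 39.1%, Parkway 4/13 = 30.8% → Downtown
Near-prime: Downtown 48/98 = 49.0%, Parkway 52/142 = 36.6% → Downtown
Overall: Downtown 218/497 = 43.9%, Parkway 259/457 = 56.7% → Parkway
Downtown wins each credit group but Parkway wins overall — the comparison reverses. Downtown's applications skew toward subprime, which has a lower base rate.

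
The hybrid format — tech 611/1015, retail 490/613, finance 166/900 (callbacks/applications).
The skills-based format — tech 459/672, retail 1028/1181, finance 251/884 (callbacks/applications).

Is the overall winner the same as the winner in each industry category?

Tech: the hybrid format 611/1015 = 60.2%, the skills-based format 459/672 = 68.3% → the skills-based format
Retail: the hybrid format 490/613 = 79.9%, the skills-based format 1028/1181 = 87.0% → the skills-based format
Finance: the hybrid format 166/900 = 18.4%, the skills-based format 251/884 = 28.4% → the skills-based format
Overall: the hybrid format 1267/2528 = 50.1%, the skills-based format 1738/2737 = 63.5% → the skills-based format
The skills-based format wins overall and in every industry group — no reversal.

Yes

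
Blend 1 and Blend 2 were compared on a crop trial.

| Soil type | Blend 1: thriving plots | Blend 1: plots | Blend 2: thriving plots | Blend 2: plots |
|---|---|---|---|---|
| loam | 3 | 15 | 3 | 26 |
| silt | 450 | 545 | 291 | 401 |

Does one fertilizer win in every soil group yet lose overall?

Loam: Blend 1 3/15 = 20.0%, Blend 2 3/26 = 11.5% → Blend 1
Silt: Blend 1 450/545 = 82.6%, Blend 2 291/401 = 72.6% → Blend 1
Overall: Blend 1 453/560 = 80.9%, Blend 2 294/427 = 68.9% → Blend 1
Blend 1 wins overall and in every soil group — no reversal.

No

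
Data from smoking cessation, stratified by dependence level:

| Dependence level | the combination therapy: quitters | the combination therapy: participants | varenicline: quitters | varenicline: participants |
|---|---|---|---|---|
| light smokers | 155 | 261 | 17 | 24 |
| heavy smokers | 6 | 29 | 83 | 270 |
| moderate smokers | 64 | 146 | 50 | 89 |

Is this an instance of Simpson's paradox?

Light smokers: the combination therapy 155/261 = 59.4%, varenicline 17/24 = 70.8% → varenicline
Heavy smokers: the combination therapy 6/29 = 20.7%, varenicline 83/270 = 30.7% → varenicline
Moderate smokers: the combination therapy 64/146 = 43.8%, varenicline 50/89 = 56.2% → varenicline
Overall: the combination therapy 225/436 = 51.6%, varenicline 150/383 = 39.2% → the combination therapy
Varenicline wins each dependence group but the combination therapy wins overall — the comparison reverses. Varenicline's participants skew toward heavy smokers, which has a lower base rate.

Yes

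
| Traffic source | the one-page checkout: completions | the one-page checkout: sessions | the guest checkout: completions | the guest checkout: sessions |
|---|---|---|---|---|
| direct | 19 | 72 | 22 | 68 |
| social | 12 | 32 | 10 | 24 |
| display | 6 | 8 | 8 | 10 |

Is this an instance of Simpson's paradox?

Direct: the one-page checkout 19/72 = 26.4%, the guest checkout 22/68 = 32.4% → the guest checkout
Social: the one-page checkout 12/32 = 37.5%, the guest checkout 10/24 = 41.7% → the guest checkout
Display: the one-page checkout 6/8 = 75.0%, the guest checkout 8/10 = 80.0% → the guest checkout
Overall: the one-page checkout 37/112 = 33.0%, the guest checkout 40/102 = 39.2% → the guest checkout
The guest checkout wins overall and in every traffic group — no reversal.

No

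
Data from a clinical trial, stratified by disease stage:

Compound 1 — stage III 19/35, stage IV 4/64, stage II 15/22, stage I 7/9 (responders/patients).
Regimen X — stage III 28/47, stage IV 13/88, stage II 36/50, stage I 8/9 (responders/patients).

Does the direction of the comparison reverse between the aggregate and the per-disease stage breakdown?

Stage III: Compound 1 19/35 = 54.3%, Regimen X 28/47 = 59.6% → Regimen X
Stage IV: Compound 1 4/64 = 6.2%, Regimen X 13/88 = 14.8% → Regimen X
Stage II: Compound 1 15/22 = 68.2%, Regimen X 36/50 = 72.0% → Regimen X
Stage I: Compound 1 7/9 = 77.8%, Regimen X 8/9 = 88.9% → Regimen X
Overall: Compound 1 45/130 = 34.6%, Regimen X 85/194 = 43.8% → Regimen X
Regimen X wins overall and in every disease group — no reversal.

No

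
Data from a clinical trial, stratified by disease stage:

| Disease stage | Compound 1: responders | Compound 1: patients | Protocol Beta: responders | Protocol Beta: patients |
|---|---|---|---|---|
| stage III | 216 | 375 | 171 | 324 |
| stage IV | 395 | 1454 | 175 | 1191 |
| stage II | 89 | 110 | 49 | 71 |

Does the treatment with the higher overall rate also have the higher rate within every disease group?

Stage III: Compound 1 216/375 = 57.6%, Protocol Beta 171/324 = 52.8% → Compound 1
Stage IV: Compound 1 395/1454 = 27.2%, Protocol Beta 175/1191 = 14.7% → Compound 1
Stage II: Compound 1 89/110 = 80.9%, Protocol Beta 49/71 = 69.0% → Compound 1
Overall: Compound 1 700/1939 = 36.1%, Protocol Beta 395/1586 = 24.9% → Compound 1
Compound 1 wins overall and in every disease group — no reversal.

Yes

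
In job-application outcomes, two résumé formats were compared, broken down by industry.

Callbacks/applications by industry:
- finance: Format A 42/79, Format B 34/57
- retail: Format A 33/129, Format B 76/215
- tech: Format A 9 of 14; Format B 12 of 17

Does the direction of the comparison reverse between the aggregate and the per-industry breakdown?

No

Finance: Format A 42/79 = 53.2%, Format B 34/57 = 59.6% → Format B
Retail: Format A 33/129 = 25.6%, Format B 76/215 = 35.3% → Format B
Tech: Format A 9/14 = 64.3%, Format B 12/17 = 70.6% → Format B
Overall: Format A 84/222 = 37.8%, Format B 122/289 = 42.2% → Format B
Format B wins overall and in every industry group — no reversal.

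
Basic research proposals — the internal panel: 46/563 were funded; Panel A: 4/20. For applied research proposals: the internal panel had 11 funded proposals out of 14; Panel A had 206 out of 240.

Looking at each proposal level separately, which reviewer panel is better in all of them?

Panel A

Basic research: the internal panel 46/563 = 8.2%, Panel A 4/20 = 20.0% → Panel A
Applied research: the internal panel 11/14 = 78.6%, Panel A 206/240 = 85.8% → Panel A
Panel A has the higher rate in both groups.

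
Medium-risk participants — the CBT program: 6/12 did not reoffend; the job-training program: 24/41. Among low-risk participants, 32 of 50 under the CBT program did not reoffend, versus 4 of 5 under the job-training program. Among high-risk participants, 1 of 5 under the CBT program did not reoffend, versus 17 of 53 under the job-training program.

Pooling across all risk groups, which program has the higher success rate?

the CBT program

Medium-risk: the CBT program 6/12 = 50.0%, the job-training program 24/41 = 58.5% → the job-training program
Low-risk: the CBT program 32/50 = 64.0%, the job-training program 4/5 = 80.0% → the job-training program
High-risk: the CBT program 1/5 = 20.0%, the job-training program 17/53 = 32.1% → the job-training program
Overall: the CBT program 39/67 = 58.2%, the job-training program 45/99 = 45.5% → the CBT program
(The job-training program wins every risk group but the CBT program wins overall — the job-training program's participants skew toward the low-rate high-risk group.)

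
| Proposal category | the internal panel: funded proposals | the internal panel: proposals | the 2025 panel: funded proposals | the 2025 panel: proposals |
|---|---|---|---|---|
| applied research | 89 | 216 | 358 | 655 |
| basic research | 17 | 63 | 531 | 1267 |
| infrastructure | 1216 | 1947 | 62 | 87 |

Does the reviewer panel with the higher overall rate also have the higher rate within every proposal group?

Applied research: the internal panel 89/216 = 41.2%, the 2025 panel 358/655 = 54.7% → the 2025 panel
Basic research: the internal panel 17/63 = 27.0%, the 2025 panel 531/1267 = 41.9% → the 2025 panel
Infrastructure: the internal panel 1216/1947 = 62.5%, the 2025 panel 62/87 = 71.3% → the 2025 panel
Overall: the internal panel 1322/2226 = 59.4%, the 2025 panel 951/2009 = 47.3% → the internal panel
The 2025 panel wins each proposal group but the internal panel wins overall — the comparison reverses. The 2025 panel's proposals skew toward basic research, which has a lower base rate.

No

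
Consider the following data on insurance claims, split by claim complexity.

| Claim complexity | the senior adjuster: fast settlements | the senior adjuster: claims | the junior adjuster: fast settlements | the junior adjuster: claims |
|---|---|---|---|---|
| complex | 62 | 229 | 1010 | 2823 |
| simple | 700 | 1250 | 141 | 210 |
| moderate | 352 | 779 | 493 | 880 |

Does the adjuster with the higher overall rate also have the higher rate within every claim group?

No

Complex: the senior adjuster 62/229 = 27.1%, the junior adjuster 1010/2823 = 35.8% → the junior adjuster
Simple: the senior adjuster 700/1250 = 56.0%, the junior adjuster 141/210 = 67.1% → the junior adjuster
Moderate: the senior adjuster 352/779 = 45.2%, the junior adjuster 493/880 = 56.0% → the junior adjuster
Overall: the senior adjuster 1114/2258 = 49.3%, the junior adjuster 1644/3913 = 42.0% → the senior adjuster
The junior adjuster wins each claim group but the senior adjuster wins overall — the comparison reverses. The junior adjuster's claims skew toward complex, which has a lower base rate.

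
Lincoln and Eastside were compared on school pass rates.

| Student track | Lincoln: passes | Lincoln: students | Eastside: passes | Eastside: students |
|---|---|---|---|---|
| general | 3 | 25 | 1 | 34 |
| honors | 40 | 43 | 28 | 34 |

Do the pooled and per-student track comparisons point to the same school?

Yes

General: Lincoln 3/25 = 12.0%, Eastside 1/34 = 2.9% → Lincoln
Honors: Lincoln 40/43 = 93.0%, Eastside 28/34 = 82.4% → Lincoln
Overall: Lincoln 43/68 = 63.2%, Eastside 29/68 = 42.6% → Lincoln
Lincoln wins overall and in every student group — no reversal.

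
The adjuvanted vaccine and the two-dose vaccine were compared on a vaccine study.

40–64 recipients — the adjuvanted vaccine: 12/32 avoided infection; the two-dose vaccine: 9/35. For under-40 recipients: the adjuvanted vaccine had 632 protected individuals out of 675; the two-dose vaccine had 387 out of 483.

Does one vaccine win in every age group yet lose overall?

No

40–64: the adjuvanted vaccine 12/32 = 37.5%, the two-dose vaccine 9/35 = 25.7% → the adjuvanted vaccine
Under-40: the adjuvanted vaccine 632/675 = 93.6%, the two-dose vaccine 387/483 = 80.1% → the adjuvanted vaccine
Overall: the adjuvanted vaccine 644/707 = 91.1%, the two-dose vaccine 396/518 = 76.4% → the adjuvanted vaccine
The adjuvanted vaccine wins overall and in every age group — no reversal.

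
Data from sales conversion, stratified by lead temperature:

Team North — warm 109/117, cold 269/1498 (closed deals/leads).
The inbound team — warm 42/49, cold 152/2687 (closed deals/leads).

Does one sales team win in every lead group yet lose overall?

No

Warm: Team North 109/117 = 93.2%, the inbound team 42/49 = 85.7% → Team North
Cold: Team North 269/1498 = 18.0%, the inbound team 152/2687 = 5.7% → Team North
Overall: Team North 378/1615 = 23.4%, the inbound team 194/2736 = 7.1% → Team North
Team North wins overall and in every lead group — no reversal.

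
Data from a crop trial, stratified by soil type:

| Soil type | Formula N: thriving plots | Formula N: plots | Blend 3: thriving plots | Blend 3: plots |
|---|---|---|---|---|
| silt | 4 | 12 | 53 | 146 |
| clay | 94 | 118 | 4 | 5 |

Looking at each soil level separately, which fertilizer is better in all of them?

Blend 3

Silt: Formula N 4/12 = 33.3%, Blend 3 53/146 = 36.3% → Blend 3
Clay: Formula N 94/118 = 79.7%, Blend 3 4/5 = 80.0% → Blend 3
Blend 3 has the higher rate in both groups.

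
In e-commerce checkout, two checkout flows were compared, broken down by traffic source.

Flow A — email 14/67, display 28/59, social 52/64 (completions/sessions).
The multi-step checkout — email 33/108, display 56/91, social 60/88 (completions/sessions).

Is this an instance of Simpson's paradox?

No

Email: Flow A 14/67 = 20.9%, the multi-step checkout 33/108 = 30.6% → the multi-step checkout
Display: Flow A 28/59 = 47.5%, the multi-step checkout 56/91 = 61.5% → the multi-step checkout
Social: Flow A 52/64 = 81.2%, the multi-step checkout 60/88 = 68.2% → Flow A
Overall: Flow A 94/190 = 49.5%, the multi-step checkout 149/287 = 51.9% → the multi-step checkout
Neither sweeps: Flow A wins 1 of 3 groups, the multi-step checkout wins 2. The multi-step checkout wins overall but not every group — no Simpson reversal.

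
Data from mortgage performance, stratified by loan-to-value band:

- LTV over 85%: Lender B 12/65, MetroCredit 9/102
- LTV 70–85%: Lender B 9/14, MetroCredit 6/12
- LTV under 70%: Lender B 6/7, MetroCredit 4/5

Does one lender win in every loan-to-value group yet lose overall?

No

LTV over 85%: Lender B 12/65 = 18.5%, MetroCredit 9/102 = 8.8% → Lender B
LTV 70–85%: Lender B 9/14 = 64.3%, MetroCredit 6/12 = 50.0% → Lender B
LTV under 70%: Lender B 6/7 = 85.7%, MetroCredit 4/5 = 80.0% → Lender B
Overall: Lender B 27/86 = 31.4%, MetroCredit 19/119 = 16.0% → Lender B
Lender B wins overall and in every loan-to-value group — no reversal.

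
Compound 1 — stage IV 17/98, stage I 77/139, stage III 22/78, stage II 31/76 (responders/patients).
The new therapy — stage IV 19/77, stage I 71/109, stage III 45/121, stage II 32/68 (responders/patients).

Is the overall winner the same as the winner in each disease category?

Yes

Stage IV: Compound 1 17/98 = 17.3%, the new therapy 19/77 = 24.7% → the new therapy
Stage I: Compound 1 77/139 = 55.4%, the new therapy 71/109 = 65.1% → the new therapy
Stage III: Compound 1 22/78 = 28.2%, the new therapy 45/121 = 37.2% → the new therapy
Stage II: Compound 1 31/76 = 40.8%, the new therapy 32/68 = 47.1% → the new therapy
Overall: Compound 1 147/391 = 37.6%, the new therapy 167/375 = 44.5% → the new therapy
The new therapy wins overall and in every disease group — no reversal.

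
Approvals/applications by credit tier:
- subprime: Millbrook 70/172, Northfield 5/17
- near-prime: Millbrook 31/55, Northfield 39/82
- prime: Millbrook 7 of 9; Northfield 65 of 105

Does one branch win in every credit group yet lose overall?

Yes

Subprime: Millbrook 70/172 = 40.7%, Northfield 5/17 = 29.4% → Millbrook
Near-prime: Millbrook 31/55 = 56.4%, Northfield 39/82 = 47.6% → Millbrook
Prime: Millbrook 7/9 = 77.8%, Northfield 65/105 = 61.9% → Millbrook
Overall: Millbrook 108/236 = 45.8%, Northfield 109/204 = 53.4% → Northfield
Millbrook wins each credit group but Northfield wins overall — the comparison reverses. Millbrook's applications skew toward subprime, which has a lower base rate.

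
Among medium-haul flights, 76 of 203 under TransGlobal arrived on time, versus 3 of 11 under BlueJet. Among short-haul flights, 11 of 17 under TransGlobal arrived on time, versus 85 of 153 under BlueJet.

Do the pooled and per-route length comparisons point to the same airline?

Medium-haul: TransGlobal 76/203 = 37.4%, BlueJet 3/11 = 27.3% → TransGlobal
Short-haul: TransGlobal 11/17 = 64.7%, BlueJet 85/153 = 55.6% → TransGlobal
Overall: TransGlobal 87/220 = 39.5%, BlueJet 88/164 = 53.7% → BlueJet
TransGlobal wins each route group but BlueJet wins overall — the comparison reverses. TransGlobal's flights skew toward medium-haul, which has a lower base rate.

No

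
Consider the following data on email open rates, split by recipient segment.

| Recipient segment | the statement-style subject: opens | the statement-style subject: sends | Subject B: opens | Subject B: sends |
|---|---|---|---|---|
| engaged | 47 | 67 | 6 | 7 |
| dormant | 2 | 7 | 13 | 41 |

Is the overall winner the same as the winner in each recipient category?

No

Engaged: the statement-style subject 47/67 = 70.1%, Subject B 6/7 = 85.7% → Subject B
Dormant: the statement-style subject 2/7 = 28.6%, Subject B 13/41 = 31.7% → Subject B
Overall: the statement-style subject 49/74 = 66.2%, Subject B 19/48 = 39.6% → the statement-style subject
Subject B wins each recipient group but the statement-style subject wins overall — the comparison reverses. Subject B's sends skew toward dormant, which has a lower base rate.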